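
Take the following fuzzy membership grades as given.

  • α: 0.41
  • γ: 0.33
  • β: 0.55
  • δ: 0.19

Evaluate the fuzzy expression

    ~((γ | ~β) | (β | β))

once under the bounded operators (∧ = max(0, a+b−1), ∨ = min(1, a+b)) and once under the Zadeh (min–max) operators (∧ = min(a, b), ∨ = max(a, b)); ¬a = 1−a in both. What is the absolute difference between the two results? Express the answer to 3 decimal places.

Under bounded:
  ~β = 1 − 0.55 = 0.45
  γ | ~β = min(1, a+b) on (0.33, 0.45) = 0.78
  β | β = min(1, a+b) on (0.55, 0.55) = 1.00
  (γ | ~β) | (β | β) = min(1, a+b) on (0.78, 1.00) = 1.00
  ~((γ | ~β) | (β | β)) = 1 − 1.00 = 0.00
  → value = 0.0000
Under Zadeh (min–max):
  ~β = 1 − 0.55 = 0.45
  γ | ~β = max(a, b) on (0.33, 0.45) = 0.45
  β | β = max(a, b) on (0.55, 0.55) = 0.55
  (γ | ~β) | (β | β) = max(a, b) on (0.45, 0.55) = 0.55
  ~((γ | ~β) | (β | β)) = 1 − 0.55 = 0.45
  → value = 0.4500
|0.0000 − 0.4500| = 0.450

0.450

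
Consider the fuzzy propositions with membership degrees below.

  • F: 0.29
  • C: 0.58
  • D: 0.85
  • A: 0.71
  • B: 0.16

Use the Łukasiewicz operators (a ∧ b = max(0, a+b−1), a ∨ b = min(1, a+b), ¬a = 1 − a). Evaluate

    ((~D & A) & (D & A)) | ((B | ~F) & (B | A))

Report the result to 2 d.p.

~D = 1 − 0.85 = 0.15
~D & A = max(0, a+b−1) on (0.15, 0.71) = 0.00
D & A = max(0, a+b−1) on (0.85, 0.71) = 0.56
(~D & A) & (D & A) = max(0, a+b−1) on (0.00, 0.56) = 0.00
~F = 1 − 0.29 = 0.71
B | ~F = min(1, a+b) on (0.16, 0.71) = 0.87
B | A = min(1, a+b) on (0.16, 0.71) = 0.87
(B | ~F) & (B | A) = max(0, a+b−1) on (0.87, 0.87) = 0.74
((~D & A) & (D & A)) | ((B | ~F) & (B | A)) = min(1, a+b) on (0.00, 0.74) = 0.74

0.74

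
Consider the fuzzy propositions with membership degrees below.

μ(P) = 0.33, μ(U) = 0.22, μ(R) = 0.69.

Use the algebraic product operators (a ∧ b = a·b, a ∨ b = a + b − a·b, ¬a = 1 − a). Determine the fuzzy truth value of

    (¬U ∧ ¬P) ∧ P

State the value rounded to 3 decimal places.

¬U = 1 − 0.2200 = 0.7800
¬P = 1 − 0.3300 = 0.6700
¬U ∧ ¬P = a·b on (0.7800, 0.6700) = 0.5226
(¬U ∧ ¬P) ∧ P = a·b on (0.5226, 0.3300) = 0.1725

0.172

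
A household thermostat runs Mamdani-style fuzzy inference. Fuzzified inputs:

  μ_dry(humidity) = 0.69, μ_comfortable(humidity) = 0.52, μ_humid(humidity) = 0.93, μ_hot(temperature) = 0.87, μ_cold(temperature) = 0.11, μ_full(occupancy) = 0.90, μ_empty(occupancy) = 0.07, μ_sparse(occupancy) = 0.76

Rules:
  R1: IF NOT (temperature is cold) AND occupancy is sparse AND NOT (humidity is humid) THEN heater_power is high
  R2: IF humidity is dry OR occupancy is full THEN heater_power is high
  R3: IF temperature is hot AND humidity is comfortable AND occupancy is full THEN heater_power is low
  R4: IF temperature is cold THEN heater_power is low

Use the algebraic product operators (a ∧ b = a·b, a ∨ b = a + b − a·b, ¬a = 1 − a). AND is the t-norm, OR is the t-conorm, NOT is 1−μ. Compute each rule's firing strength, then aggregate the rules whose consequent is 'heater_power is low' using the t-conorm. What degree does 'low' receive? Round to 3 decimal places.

R1: ¬cold=1−0.11=0.89, sparse=0.76, ¬humid=1−0.93=0.07; AND[a·b] → w = 0.0473
R2: dry=0.69, full=0.90; OR[a + b − a·b] → w = 0.9690
R3: hot=0.87, comfortable=0.52, full=0.90; AND[a·b] → w = 0.4072
R4: cold=0.11 → w = 0.1100
Rules with consequent 'low': {R3, R4} → strengths 0.4072, 0.1100
Aggregate via t-conorm [a + b − a·b]: 0.4724

0.472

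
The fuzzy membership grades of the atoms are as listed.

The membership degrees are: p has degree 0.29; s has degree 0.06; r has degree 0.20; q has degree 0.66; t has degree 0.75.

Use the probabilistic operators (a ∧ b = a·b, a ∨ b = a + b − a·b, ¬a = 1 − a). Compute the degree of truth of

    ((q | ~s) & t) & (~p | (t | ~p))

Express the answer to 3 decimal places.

0.719

~s = 1 − 0.0600 = 0.9400
q | ~s = a + b − a·b on (0.6600, 0.9400) = 0.9796
(q | ~s) & t = a·b on (0.9796, 0.7500) = 0.7347
~p = 1 − 0.2900 = 0.7100
~p = 1 − 0.2900 = 0.7100
t | ~p = a + b − a·b on (0.7500, 0.7100) = 0.9275
~p | (t | ~p) = a + b − a·b on (0.7100, 0.9275) = 0.9790
((q | ~s) & t) & (~p | (t | ~p)) = a·b on (0.7347, 0.9790) = 0.7193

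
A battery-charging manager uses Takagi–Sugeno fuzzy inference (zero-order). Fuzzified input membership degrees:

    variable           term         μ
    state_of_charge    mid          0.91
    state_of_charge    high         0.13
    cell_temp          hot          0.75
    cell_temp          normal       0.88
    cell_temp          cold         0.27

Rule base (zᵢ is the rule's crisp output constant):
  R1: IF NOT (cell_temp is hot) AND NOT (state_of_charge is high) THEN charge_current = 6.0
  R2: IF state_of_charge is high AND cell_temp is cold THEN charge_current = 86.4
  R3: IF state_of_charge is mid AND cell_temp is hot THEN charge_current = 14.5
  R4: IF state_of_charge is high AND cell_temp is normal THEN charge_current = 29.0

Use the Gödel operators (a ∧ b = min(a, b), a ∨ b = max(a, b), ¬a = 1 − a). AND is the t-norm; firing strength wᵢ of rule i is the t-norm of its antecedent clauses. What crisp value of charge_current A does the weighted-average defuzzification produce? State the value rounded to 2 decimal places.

21.73

R1 (z=6.0): ¬hot=1−0.75=0.25, ¬high=1−0.13=0.87; AND[min(a, b)] → w = 0.25
R2 (z=86.4): high=0.13, cold=0.27; AND[min(a, b)] → w = 0.13
R3 (z=14.5): mid=0.91, hot=0.75; AND[min(a, b)] → w = 0.75
R4 (z=29.0): high=0.13, normal=0.88; AND[min(a, b)] → w = 0.13
Weighted average = (0.25·6.0 + 0.13·86.4 + 0.75·14.5 + 0.13·29.0) / (0.25 + 0.13 + 0.75 + 0.13)
  = 27.3770 / 1.2600 = 21.73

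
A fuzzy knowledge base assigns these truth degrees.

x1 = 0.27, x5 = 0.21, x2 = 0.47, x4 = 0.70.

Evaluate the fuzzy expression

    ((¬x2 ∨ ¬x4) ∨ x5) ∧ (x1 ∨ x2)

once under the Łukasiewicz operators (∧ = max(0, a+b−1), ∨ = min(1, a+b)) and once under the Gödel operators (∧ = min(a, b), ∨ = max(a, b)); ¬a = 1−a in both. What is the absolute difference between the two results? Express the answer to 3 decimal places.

0.270

Under Łukasiewicz:
  ¬x2 = 1 − 0.47 = 0.53
  ¬x4 = 1 − 0.70 = 0.30
  ¬x2 ∨ ¬x4 = min(1, a+b) on (0.53, 0.30) = 0.83
  (¬x2 ∨ ¬x4) ∨ x5 = min(1, a+b) on (0.83, 0.21) = 1.00
  x1 ∨ x2 = min(1, a+b) on (0.27, 0.47) = 0.74
  ((¬x2 ∨ ¬x4) ∨ x5) ∧ (x1 ∨ x2) = max(0, a+b−1) on (1.00, 0.74) = 0.74
  → value = 0.7400
Under Gödel:
  ¬x2 = 1 − 0.47 = 0.53
  ¬x4 = 1 − 0.70 = 0.30
  ¬x2 ∨ ¬x4 = max(a, b) on (0.53, 0.30) = 0.53
  (¬x2 ∨ ¬x4) ∨ x5 = max(a, b) on (0.53, 0.21) = 0.53
  x1 ∨ x2 = max(a, b) on (0.27, 0.47) = 0.47
  ((¬x2 ∨ ¬x4) ∨ x5) ∧ (x1 ∨ x2) = min(a, b) on (0.53, 0.47) = 0.47
  → value = 0.4700
|0.7400 − 0.4700| = 0.270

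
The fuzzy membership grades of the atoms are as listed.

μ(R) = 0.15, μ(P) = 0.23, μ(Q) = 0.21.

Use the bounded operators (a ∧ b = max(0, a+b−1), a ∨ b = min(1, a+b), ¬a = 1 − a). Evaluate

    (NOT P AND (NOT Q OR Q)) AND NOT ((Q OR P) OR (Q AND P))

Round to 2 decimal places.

NOT P = 1 − 0.23 = 0.77
NOT Q = 1 − 0.21 = 0.79
NOT Q OR Q = min(1, a+b) on (0.79, 0.21) = 1.00
NOT P AND (NOT Q OR Q) = max(0, a+b−1) on (0.77, 1.00) = 0.77
Q OR P = min(1, a+b) on (0.21, 0.23) = 0.44
Q AND P = max(0, a+b−1) on (0.21, 0.23) = 0.00
(Q OR P) OR (Q AND P) = min(1, a+b) on (0.44, 0.00) = 0.44
NOT ((Q OR P) OR (Q AND P)) = 1 − 0.44 = 0.56
(NOT P AND (NOT Q OR Q)) AND NOT ((Q OR P) OR (Q AND P)) = max(0, a+b−1) on (0.77, 0.56) = 0.33

0.33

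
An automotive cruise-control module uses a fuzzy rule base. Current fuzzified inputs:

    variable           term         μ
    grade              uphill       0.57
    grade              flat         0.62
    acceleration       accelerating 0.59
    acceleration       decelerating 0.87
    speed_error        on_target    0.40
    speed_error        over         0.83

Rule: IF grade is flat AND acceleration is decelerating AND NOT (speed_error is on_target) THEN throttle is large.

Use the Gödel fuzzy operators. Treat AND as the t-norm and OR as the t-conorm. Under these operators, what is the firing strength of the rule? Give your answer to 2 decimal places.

0.60

firing strength: flat=0.62, decelerating=0.87, ¬on_target=1−0.40=0.60; AND[min(a, b)] → w = 0.60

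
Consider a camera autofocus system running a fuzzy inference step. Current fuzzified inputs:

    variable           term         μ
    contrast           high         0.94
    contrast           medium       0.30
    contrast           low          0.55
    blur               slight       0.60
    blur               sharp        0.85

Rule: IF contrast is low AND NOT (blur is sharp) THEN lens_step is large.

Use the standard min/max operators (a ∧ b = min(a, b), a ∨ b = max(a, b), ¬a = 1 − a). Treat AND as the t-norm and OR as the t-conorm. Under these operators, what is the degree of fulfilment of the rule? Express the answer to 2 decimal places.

0.15

firing strength: low=0.55, ¬sharp=1−0.85=0.15; AND[min(a, b)] → w = 0.15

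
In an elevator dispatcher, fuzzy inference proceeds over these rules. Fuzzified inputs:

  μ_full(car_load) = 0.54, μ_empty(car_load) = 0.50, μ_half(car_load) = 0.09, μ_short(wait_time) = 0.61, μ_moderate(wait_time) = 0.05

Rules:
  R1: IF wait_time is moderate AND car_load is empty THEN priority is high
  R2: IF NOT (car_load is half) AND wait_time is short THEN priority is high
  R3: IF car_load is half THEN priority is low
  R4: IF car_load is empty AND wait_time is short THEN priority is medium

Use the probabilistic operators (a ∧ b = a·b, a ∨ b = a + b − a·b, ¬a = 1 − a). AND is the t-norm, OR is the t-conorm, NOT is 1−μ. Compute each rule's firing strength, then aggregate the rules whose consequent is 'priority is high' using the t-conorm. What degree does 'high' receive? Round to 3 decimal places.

0.566

R1: moderate=0.05, empty=0.50; AND[a·b] → w = 0.0250
R2: ¬half=1−0.09=0.91, short=0.61; AND[a·b] → w = 0.5551
R3: half=0.09 → w = 0.0900
R4: empty=0.50, short=0.61; AND[a·b] → w = 0.3050
Rules with consequent 'high': {R1, R2} → strengths 0.0250, 0.5551
Aggregate via t-conorm [a + b − a·b]: 0.5662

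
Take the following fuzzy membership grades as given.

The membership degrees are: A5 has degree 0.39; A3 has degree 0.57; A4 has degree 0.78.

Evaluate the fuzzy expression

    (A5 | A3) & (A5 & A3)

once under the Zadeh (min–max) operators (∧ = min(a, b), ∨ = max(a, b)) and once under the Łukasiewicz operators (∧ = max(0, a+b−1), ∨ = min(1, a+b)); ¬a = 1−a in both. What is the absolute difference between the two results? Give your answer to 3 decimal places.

0.390

Under Zadeh (min–max):
  A5 | A3 = max(a, b) on (0.39, 0.57) = 0.57
  A5 & A3 = min(a, b) on (0.39, 0.57) = 0.39
  (A5 | A3) & (A5 & A3) = min(a, b) on (0.57, 0.39) = 0.39
  → value = 0.3900
Under Łukasiewicz:
  A5 | A3 = min(1, a+b) on (0.39, 0.57) = 0.96
  A5 & A3 = max(0, a+b−1) on (0.39, 0.57) = 0.00
  (A5 | A3) & (A5 & A3) = max(0, a+b−1) on (0.96, 0.00) = 0.00
  → value = 0.0000
|0.3900 − 0.0000| = 0.390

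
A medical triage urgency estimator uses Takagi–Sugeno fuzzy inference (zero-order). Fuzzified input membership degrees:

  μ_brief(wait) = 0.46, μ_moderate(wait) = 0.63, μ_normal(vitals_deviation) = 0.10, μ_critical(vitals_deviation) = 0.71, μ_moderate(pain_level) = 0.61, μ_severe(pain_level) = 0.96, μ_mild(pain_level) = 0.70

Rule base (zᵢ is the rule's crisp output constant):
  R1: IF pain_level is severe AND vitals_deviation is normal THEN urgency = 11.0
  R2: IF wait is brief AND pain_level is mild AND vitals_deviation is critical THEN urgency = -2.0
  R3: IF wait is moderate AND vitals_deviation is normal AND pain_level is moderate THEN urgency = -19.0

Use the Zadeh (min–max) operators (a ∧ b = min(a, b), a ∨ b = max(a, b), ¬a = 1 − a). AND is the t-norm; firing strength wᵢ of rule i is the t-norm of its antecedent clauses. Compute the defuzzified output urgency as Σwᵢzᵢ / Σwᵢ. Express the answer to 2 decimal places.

R1 (z=11.0): severe=0.96, normal=0.10; AND[min(a, b)] → w = 0.10
R2 (z=-2.0): brief=0.46, mild=0.70, critical=0.71; AND[min(a, b)] → w = 0.46
R3 (z=-19.0): moderate=0.63, normal=0.10, moderate=0.61; AND[min(a, b)] → w = 0.10
Weighted average = (0.10·11.0 + 0.46·-2.0 + 0.10·-19.0) / (0.10 + 0.46 + 0.10)
  = -1.7200 / 0.6600 = -2.61

-2.61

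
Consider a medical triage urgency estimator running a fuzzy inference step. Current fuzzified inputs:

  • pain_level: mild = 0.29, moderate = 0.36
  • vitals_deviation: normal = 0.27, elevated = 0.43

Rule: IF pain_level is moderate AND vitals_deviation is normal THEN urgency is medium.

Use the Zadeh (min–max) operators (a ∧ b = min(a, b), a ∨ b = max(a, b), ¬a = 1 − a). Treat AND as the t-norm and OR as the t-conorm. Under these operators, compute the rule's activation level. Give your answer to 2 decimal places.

0.27

firing strength: moderate=0.36, normal=0.27; AND[min(a, b)] → w = 0.27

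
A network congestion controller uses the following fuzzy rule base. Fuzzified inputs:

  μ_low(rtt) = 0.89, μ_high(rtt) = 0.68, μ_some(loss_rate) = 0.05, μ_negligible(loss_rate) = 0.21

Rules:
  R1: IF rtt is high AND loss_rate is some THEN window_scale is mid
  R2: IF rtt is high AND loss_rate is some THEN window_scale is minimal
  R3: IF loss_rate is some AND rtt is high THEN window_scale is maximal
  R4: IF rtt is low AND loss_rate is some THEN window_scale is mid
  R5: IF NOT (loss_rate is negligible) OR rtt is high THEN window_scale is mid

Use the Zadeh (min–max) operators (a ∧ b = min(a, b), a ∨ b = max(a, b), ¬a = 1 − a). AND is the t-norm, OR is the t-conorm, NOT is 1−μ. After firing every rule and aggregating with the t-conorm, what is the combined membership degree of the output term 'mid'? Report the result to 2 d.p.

0.79

R1: high=0.68, some=0.05; AND[min(a, b)] → w = 0.05
R2: high=0.68, some=0.05; AND[min(a, b)] → w = 0.05
R3: some=0.05, high=0.68; AND[min(a, b)] → w = 0.05
R4: low=0.89, some=0.05; AND[min(a, b)] → w = 0.05
R5: ¬negligible=1−0.21=0.79, high=0.68; OR[max(a, b)] → w = 0.79
Rules with consequent 'mid': {R1, R4, R5} → strengths 0.05, 0.05, 0.79
Aggregate via t-conorm [max(a, b)]: 0.79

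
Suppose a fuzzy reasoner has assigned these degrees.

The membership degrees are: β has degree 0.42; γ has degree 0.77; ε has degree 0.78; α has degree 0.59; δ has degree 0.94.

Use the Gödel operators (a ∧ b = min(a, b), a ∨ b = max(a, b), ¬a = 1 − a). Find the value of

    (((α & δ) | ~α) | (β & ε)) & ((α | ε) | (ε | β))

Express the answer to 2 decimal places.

α & δ = min(a, b) on (0.59, 0.94) = 0.59
~α = 1 − 0.59 = 0.41
(α & δ) | ~α = max(a, b) on (0.59, 0.41) = 0.59
β & ε = min(a, b) on (0.42, 0.78) = 0.42
((α & δ) | ~α) | (β & ε) = max(a, b) on (0.59, 0.42) = 0.59
α | ε = max(a, b) on (0.59, 0.78) = 0.78
ε | β = max(a, b) on (0.78, 0.42) = 0.78
(α | ε) | (ε | β) = max(a, b) on (0.78, 0.78) = 0.78
(((α & δ) | ~α) | (β & ε)) & ((α | ε) | (ε | β)) = min(a, b) on (0.59, 0.78) = 0.59

0.59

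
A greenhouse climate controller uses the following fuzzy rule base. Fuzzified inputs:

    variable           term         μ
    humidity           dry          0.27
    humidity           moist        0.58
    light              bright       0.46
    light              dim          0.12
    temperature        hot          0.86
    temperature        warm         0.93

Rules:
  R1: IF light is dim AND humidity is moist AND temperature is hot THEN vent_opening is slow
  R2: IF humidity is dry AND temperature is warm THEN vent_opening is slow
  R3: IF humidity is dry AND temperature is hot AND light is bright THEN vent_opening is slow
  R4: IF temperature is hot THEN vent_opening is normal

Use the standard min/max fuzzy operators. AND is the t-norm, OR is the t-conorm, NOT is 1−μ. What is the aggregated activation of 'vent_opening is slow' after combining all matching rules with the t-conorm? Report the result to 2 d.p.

0.27

R1: dim=0.12, moist=0.58, hot=0.86; AND[min(a, b)] → w = 0.12
R2: dry=0.27, warm=0.93; AND[min(a, b)] → w = 0.27
R3: dry=0.27, hot=0.86, bright=0.46; AND[min(a, b)] → w = 0.27
R4: hot=0.86 → w = 0.86
Rules with consequent 'slow': {R1, R2, R3} → strengths 0.12, 0.27, 0.27
Aggregate via t-conorm [max(a, b)]: 0.27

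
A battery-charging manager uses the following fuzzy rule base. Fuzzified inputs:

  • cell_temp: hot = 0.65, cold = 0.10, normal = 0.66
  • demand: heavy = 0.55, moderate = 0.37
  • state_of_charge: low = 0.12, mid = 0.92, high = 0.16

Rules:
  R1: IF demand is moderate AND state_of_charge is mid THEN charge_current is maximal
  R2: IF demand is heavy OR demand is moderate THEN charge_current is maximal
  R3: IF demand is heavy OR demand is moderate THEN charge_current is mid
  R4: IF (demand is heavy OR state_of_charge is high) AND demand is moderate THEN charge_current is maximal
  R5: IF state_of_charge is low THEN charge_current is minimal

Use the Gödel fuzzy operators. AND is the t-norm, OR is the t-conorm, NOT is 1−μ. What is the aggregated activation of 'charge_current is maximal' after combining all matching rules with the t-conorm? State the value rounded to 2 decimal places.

0.55

R1: moderate=0.37, mid=0.92; AND[min(a, b)] → w = 0.37
R2: heavy=0.55, moderate=0.37; OR[max(a, b)] → w = 0.55
R3: heavy=0.55, moderate=0.37; OR[max(a, b)] → w = 0.55
R4: (heavy=0.55 OR high=0.16) = 0.55; AND[min(a, b)] with moderate=0.37 → w = 0.37
R5: low=0.12 → w = 0.12
Rules with consequent 'maximal': {R1, R2, R4} → strengths 0.37, 0.55, 0.37
Aggregate via t-conorm [max(a, b)]: 0.55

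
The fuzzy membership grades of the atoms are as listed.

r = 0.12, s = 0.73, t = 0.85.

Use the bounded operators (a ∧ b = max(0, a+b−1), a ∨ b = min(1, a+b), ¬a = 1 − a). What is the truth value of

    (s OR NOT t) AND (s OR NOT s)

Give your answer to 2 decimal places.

0.88

NOT t = 1 − 0.85 = 0.15
s OR NOT t = min(1, a+b) on (0.73, 0.15) = 0.88
NOT s = 1 − 0.73 = 0.27
s OR NOT s = min(1, a+b) on (0.73, 0.27) = 1.00
(s OR NOT t) AND (s OR NOT s) = max(0, a+b−1) on (0.88, 1.00) = 0.88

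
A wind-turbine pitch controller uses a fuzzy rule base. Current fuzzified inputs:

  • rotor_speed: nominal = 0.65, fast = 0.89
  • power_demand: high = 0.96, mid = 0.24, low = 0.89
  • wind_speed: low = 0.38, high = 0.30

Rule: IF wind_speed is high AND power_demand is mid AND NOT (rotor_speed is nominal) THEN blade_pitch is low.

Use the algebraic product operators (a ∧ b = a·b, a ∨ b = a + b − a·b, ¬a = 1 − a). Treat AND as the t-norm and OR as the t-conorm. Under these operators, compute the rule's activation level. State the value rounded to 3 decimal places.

0.025

firing strength: high=0.30, mid=0.24, ¬nominal=1−0.65=0.35; AND[a·b] → w = 0.0252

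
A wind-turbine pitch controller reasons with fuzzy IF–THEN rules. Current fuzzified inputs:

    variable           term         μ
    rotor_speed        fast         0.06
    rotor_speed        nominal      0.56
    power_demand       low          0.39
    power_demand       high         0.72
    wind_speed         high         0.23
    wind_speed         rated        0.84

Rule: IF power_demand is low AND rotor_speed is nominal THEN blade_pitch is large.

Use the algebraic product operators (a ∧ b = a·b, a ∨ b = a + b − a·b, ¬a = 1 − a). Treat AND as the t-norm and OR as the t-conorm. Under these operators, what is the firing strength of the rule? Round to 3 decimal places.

firing strength: low=0.39, nominal=0.56; AND[a·b] → w = 0.2184

0.218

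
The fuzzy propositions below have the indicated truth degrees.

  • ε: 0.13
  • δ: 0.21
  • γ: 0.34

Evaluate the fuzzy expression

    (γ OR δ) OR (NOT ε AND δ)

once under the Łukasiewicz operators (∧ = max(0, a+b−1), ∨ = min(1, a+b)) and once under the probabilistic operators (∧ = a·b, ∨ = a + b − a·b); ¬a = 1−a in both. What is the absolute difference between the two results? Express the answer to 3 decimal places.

0.056

Under Łukasiewicz:
  γ OR δ = min(1, a+b) on (0.34, 0.21) = 0.55
  NOT ε = 1 − 0.13 = 0.87
  NOT ε AND δ = max(0, a+b−1) on (0.87, 0.21) = 0.08
  (γ OR δ) OR (NOT ε AND δ) = min(1, a+b) on (0.55, 0.08) = 0.63
  → value = 0.6300
Under probabilistic:
  γ OR δ = a + b − a·b on (0.3400, 0.2100) = 0.4786
  NOT ε = 1 − 0.1300 = 0.8700
  NOT ε AND δ = a·b on (0.8700, 0.2100) = 0.1827
  (γ OR δ) OR (NOT ε AND δ) = a + b − a·b on (0.4786, 0.1827) = 0.5739
  → value = 0.5739
|0.6300 − 0.5739| = 0.056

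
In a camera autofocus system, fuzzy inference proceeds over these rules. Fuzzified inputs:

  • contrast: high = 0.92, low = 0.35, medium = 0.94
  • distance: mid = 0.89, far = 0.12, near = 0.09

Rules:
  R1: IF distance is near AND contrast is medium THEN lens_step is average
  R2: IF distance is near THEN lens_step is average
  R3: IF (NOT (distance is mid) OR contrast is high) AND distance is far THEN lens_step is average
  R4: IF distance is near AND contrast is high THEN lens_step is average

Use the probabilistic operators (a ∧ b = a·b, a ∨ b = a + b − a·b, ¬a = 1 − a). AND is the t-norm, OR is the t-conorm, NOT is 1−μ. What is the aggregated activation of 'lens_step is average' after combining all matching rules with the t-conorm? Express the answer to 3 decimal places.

0.321

R1: near=0.09, medium=0.94; AND[a·b] → w = 0.0846
R2: near=0.09 → w = 0.0900
R3: (¬mid=1−0.89=0.11 OR high=0.92) = 0.9288; AND[a·b] with far=0.12 → w = 0.1115
R4: near=0.09, high=0.92; AND[a·b] → w = 0.0828
Rules with consequent 'average': {R1, R2, R3, R4} → strengths 0.0846, 0.0900, 0.1115, 0.0828
Aggregate via t-conorm [a + b − a·b]: 0.3211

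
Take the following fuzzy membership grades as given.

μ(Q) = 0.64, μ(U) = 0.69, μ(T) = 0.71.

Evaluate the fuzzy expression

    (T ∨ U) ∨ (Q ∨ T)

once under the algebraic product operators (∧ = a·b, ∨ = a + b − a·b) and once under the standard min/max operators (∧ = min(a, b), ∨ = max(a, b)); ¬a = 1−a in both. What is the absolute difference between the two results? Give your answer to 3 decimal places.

Under algebraic product:
  T ∨ U = a + b − a·b on (0.7100, 0.6900) = 0.9101
  Q ∨ T = a + b − a·b on (0.6400, 0.7100) = 0.8956
  (T ∨ U) ∨ (Q ∨ T) = a + b − a·b on (0.9101, 0.8956) = 0.9906
  → value = 0.9906
Under standard min/max:
  T ∨ U = max(a, b) on (0.71, 0.69) = 0.71
  Q ∨ T = max(a, b) on (0.64, 0.71) = 0.71
  (T ∨ U) ∨ (Q ∨ T) = max(a, b) on (0.71, 0.71) = 0.71
  → value = 0.7100
|0.9906 − 0.7100| = 0.281

0.281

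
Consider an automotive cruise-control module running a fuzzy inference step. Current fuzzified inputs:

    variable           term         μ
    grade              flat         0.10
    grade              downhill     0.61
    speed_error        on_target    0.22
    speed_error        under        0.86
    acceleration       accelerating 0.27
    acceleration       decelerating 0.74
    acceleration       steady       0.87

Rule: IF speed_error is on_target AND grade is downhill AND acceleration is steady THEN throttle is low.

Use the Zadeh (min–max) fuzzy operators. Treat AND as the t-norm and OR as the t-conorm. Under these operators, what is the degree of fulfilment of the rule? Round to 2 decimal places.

0.22

firing strength: on_target=0.22, downhill=0.61, steady=0.87; AND[min(a, b)] → w = 0.22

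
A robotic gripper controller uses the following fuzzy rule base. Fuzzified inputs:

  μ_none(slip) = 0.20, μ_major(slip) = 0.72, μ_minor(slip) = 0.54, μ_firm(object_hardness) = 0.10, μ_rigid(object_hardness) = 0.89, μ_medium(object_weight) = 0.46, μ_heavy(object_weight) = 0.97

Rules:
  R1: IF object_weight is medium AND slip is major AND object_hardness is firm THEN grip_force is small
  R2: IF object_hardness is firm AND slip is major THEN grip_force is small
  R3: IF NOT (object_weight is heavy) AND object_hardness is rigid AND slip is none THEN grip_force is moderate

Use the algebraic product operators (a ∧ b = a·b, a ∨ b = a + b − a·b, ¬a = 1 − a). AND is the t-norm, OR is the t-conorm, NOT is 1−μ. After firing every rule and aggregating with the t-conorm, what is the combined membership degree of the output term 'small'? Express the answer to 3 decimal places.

R1: medium=0.46, major=0.72, firm=0.10; AND[a·b] → w = 0.0331
R2: firm=0.10, major=0.72; AND[a·b] → w = 0.0720
R3: ¬heavy=1−0.97=0.03, rigid=0.89, none=0.20; AND[a·b] → w = 0.0053
Rules with consequent 'small': {R1, R2} → strengths 0.0331, 0.0720
Aggregate via t-conorm [a + b − a·b]: 0.1027

0.103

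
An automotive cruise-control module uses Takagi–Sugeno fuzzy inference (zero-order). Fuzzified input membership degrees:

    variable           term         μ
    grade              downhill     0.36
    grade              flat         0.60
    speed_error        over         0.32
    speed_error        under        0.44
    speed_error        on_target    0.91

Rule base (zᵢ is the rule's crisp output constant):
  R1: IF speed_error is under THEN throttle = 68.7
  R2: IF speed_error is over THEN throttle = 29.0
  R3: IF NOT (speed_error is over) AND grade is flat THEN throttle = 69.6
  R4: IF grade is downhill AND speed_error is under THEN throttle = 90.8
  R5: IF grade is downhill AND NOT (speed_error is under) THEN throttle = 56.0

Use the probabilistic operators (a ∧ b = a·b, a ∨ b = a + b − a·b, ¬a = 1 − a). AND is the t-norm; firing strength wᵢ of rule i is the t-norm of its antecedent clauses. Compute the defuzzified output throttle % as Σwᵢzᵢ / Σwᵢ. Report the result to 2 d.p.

R1 (z=68.7): under=0.44 → w = 0.4400
R2 (z=29.0): over=0.32 → w = 0.3200
R3 (z=69.6): ¬over=1−0.32=0.68, flat=0.60; AND[a·b] → w = 0.4080
R4 (z=90.8): downhill=0.36, under=0.44; AND[a·b] → w = 0.1584
R5 (z=56.0): downhill=0.36, ¬under=1−0.44=0.56; AND[a·b] → w = 0.2016
Weighted average = (0.4400·68.7 + 0.3200·29.0 + 0.4080·69.6 + 0.1584·90.8 + 0.2016·56.0) / (0.4400 + 0.3200 + 0.4080 + 0.1584 + 0.2016)
  = 93.5771 / 1.5280 = 61.24

61.24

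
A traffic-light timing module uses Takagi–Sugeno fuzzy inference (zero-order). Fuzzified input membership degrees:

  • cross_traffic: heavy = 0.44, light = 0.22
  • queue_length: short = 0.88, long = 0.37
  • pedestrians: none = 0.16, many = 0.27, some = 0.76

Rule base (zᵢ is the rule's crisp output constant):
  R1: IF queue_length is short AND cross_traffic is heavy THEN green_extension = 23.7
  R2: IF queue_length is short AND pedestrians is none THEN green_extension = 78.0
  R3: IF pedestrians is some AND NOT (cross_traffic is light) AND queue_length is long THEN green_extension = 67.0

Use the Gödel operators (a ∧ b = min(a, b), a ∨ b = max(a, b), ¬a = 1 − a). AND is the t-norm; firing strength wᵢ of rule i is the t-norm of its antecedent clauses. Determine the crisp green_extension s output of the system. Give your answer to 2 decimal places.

49.17

R1 (z=23.7): short=0.88, heavy=0.44; AND[min(a, b)] → w = 0.44
R2 (z=78.0): short=0.88, none=0.16; AND[min(a, b)] → w = 0.16
R3 (z=67.0): some=0.76, ¬light=1−0.22=0.78, long=0.37; AND[min(a, b)] → w = 0.37
Weighted average = (0.44·23.7 + 0.16·78.0 + 0.37·67.0) / (0.44 + 0.16 + 0.37)
  = 47.6980 / 0.9700 = 49.17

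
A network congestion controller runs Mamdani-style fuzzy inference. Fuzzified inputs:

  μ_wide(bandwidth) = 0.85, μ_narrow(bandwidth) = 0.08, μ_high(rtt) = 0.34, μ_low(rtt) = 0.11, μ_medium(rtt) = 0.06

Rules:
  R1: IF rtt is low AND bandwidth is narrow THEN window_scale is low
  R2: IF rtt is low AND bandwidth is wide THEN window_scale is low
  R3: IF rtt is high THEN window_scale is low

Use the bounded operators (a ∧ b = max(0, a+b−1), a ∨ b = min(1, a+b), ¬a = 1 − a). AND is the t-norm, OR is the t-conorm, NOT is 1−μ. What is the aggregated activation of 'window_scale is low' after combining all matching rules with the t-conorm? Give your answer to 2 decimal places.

0.34

R1: low=0.11, narrow=0.08; AND[max(0, a+b−1)] → w = 0.00
R2: low=0.11, wide=0.85; AND[max(0, a+b−1)] → w = 0.00
R3: high=0.34 → w = 0.34
Rules with consequent 'low': {R1, R2, R3} → strengths 0.00, 0.00, 0.34
Aggregate via t-conorm [min(1, a+b)]: 0.34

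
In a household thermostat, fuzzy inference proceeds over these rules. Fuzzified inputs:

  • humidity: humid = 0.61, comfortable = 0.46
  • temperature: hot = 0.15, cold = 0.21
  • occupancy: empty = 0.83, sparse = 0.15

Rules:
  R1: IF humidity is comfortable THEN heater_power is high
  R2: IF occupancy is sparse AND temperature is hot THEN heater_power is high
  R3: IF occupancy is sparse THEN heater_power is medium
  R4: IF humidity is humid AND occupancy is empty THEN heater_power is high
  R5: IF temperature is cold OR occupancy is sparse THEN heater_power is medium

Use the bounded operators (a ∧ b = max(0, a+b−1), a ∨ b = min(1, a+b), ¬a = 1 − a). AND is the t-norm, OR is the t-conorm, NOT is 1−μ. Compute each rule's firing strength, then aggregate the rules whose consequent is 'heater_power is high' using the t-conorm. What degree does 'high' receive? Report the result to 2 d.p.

0.90

R1: comfortable=0.46 → w = 0.46
R2: sparse=0.15, hot=0.15; AND[max(0, a+b−1)] → w = 0.00
R3: sparse=0.15 → w = 0.15
R4: humid=0.61, empty=0.83; AND[max(0, a+b−1)] → w = 0.44
R5: cold=0.21, sparse=0.15; OR[min(1, a+b)] → w = 0.36
Rules with consequent 'high': {R1, R2, R4} → strengths 0.46, 0.00, 0.44
Aggregate via t-conorm [min(1, a+b)]: 0.90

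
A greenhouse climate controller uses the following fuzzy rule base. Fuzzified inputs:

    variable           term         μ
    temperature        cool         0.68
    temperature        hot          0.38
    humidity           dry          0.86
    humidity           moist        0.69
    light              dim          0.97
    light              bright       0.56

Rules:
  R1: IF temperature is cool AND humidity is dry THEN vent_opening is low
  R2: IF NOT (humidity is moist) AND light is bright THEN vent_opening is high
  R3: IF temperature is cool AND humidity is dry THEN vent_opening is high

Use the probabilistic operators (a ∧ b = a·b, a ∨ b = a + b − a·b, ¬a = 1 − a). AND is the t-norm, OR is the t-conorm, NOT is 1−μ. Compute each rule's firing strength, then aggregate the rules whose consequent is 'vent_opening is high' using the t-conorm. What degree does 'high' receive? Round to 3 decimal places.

R1: cool=0.68, dry=0.86; AND[a·b] → w = 0.5848
R2: ¬moist=1−0.69=0.31, bright=0.56; AND[a·b] → w = 0.1736
R3: cool=0.68, dry=0.86; AND[a·b] → w = 0.5848
Rules with consequent 'high': {R2, R3} → strengths 0.1736, 0.5848
Aggregate via t-conorm [a + b − a·b]: 0.6569

0.657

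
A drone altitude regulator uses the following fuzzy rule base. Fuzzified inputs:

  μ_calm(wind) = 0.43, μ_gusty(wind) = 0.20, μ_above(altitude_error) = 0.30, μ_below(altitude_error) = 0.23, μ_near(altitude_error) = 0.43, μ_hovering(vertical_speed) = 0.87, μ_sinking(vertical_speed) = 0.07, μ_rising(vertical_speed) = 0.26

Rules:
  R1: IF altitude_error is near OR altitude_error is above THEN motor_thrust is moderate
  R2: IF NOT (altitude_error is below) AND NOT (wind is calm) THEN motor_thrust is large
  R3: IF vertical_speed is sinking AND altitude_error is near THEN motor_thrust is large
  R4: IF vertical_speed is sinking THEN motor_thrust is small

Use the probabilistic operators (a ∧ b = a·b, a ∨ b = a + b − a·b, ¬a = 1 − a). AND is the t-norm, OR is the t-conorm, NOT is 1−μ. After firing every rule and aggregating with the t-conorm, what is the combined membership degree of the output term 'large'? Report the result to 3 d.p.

0.456

R1: near=0.43, above=0.30; OR[a + b − a·b] → w = 0.6010
R2: ¬below=1−0.23=0.77, ¬calm=1−0.43=0.57; AND[a·b] → w = 0.4389
R3: sinking=0.07, near=0.43; AND[a·b] → w = 0.0301
R4: sinking=0.07 → w = 0.0700
Rules with consequent 'large': {R2, R3} → strengths 0.4389, 0.0301
Aggregate via t-conorm [a + b − a·b]: 0.4558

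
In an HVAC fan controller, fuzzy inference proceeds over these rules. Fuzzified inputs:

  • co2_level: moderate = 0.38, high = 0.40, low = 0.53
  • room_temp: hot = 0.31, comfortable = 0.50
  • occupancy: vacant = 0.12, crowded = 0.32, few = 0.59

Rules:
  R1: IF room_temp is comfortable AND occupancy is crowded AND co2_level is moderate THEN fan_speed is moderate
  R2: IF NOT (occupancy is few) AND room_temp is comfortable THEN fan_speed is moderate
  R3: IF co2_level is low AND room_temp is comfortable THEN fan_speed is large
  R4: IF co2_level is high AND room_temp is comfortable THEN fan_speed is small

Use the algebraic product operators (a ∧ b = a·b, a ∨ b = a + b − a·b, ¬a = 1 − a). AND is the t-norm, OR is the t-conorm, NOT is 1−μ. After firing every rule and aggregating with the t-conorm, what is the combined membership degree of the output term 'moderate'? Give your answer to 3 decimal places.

0.253

R1: comfortable=0.50, crowded=0.32, moderate=0.38; AND[a·b] → w = 0.0608
R2: ¬few=1−0.59=0.41, comfortable=0.50; AND[a·b] → w = 0.2050
R3: low=0.53, comfortable=0.50; AND[a·b] → w = 0.2650
R4: high=0.40, comfortable=0.50; AND[a·b] → w = 0.2000
Rules with consequent 'moderate': {R1, R2} → strengths 0.0608, 0.2050
Aggregate via t-conorm [a + b − a·b]: 0.2533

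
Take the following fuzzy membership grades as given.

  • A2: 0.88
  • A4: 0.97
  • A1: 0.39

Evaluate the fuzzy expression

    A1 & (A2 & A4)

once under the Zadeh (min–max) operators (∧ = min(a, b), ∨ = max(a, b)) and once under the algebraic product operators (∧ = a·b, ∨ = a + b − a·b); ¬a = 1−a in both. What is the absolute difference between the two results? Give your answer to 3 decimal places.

Under Zadeh (min–max):
  A2 & A4 = min(a, b) on (0.88, 0.97) = 0.88
  A1 & (A2 & A4) = min(a, b) on (0.39, 0.88) = 0.39
  → value = 0.3900
Under algebraic product:
  A2 & A4 = a·b on (0.8800, 0.9700) = 0.8536
  A1 & (A2 & A4) = a·b on (0.3900, 0.8536) = 0.3329
  → value = 0.3329
|0.3900 − 0.3329| = 0.057

0.057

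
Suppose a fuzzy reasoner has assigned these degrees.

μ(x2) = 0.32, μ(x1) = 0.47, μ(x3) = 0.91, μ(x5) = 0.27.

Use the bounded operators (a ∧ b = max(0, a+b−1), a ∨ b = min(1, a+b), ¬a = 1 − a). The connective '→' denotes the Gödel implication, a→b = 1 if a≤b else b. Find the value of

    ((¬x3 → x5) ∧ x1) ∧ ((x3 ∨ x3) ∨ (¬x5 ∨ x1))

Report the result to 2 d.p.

0.47

¬x3 = 1 − 0.91 = 0.09
¬x3 → x5  [Gödel: 1 if a≤b else b] with a=0.09, b=0.27 → 1.00
(¬x3 → x5) ∧ x1 = max(0, a+b−1) on (1.00, 0.47) = 0.47
x3 ∨ x3 = min(1, a+b) on (0.91, 0.91) = 1.00
¬x5 = 1 − 0.27 = 0.73
¬x5 ∨ x1 = min(1, a+b) on (0.73, 0.47) = 1.00
(x3 ∨ x3) ∨ (¬x5 ∨ x1) = min(1, a+b) on (1.00, 1.00) = 1.00
((¬x3 → x5) ∧ x1) ∧ ((x3 ∨ x3) ∨ (¬x5 ∨ x1)) = max(0, a+b−1) on (0.47, 1.00) = 0.47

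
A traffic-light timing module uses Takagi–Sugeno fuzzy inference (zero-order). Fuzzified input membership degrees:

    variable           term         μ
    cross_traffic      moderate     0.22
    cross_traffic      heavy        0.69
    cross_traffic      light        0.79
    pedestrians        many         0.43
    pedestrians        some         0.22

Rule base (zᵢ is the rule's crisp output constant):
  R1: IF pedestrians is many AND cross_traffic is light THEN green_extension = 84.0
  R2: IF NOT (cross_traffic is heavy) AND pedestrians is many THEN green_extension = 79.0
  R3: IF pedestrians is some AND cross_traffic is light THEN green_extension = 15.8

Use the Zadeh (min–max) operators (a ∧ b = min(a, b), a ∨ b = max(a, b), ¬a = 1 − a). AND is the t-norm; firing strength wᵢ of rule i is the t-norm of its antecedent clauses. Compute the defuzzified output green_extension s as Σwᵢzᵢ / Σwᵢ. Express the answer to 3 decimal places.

R1 (z=84.0): many=0.43, light=0.79; AND[min(a, b)] → w = 0.43
R2 (z=79.0): ¬heavy=1−0.69=0.31, many=0.43; AND[min(a, b)] → w = 0.31
R3 (z=15.8): some=0.22, light=0.79; AND[min(a, b)] → w = 0.22
Weighted average = (0.43·84.0 + 0.31·79.0 + 0.22·15.8) / (0.43 + 0.31 + 0.22)
  = 64.0860 / 0.9600 = 66.756

66.756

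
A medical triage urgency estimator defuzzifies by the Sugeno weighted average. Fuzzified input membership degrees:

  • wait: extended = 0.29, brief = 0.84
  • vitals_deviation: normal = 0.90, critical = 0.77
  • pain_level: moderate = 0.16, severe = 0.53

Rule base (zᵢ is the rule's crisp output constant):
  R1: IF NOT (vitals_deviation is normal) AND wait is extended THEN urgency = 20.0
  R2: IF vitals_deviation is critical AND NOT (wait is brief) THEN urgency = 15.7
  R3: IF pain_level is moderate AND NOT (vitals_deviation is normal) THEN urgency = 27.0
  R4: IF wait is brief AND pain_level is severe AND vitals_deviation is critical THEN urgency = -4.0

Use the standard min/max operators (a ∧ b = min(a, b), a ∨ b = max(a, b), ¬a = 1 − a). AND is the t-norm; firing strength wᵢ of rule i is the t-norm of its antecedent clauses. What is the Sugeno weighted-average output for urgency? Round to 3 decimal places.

5.721

R1 (z=20.0): ¬normal=1−0.90=0.10, extended=0.29; AND[min(a, b)] → w = 0.10
R2 (z=15.7): critical=0.77, ¬brief=1−0.84=0.16; AND[min(a, b)] → w = 0.16
R3 (z=27.0): moderate=0.16, ¬normal=1−0.90=0.10; AND[min(a, b)] → w = 0.10
R4 (z=-4.0): brief=0.84, severe=0.53, critical=0.77; AND[min(a, b)] → w = 0.53
Weighted average = (0.10·20.0 + 0.16·15.7 + 0.10·27.0 + 0.53·-4.0) / (0.10 + 0.16 + 0.10 + 0.53)
  = 5.0920 / 0.8900 = 5.721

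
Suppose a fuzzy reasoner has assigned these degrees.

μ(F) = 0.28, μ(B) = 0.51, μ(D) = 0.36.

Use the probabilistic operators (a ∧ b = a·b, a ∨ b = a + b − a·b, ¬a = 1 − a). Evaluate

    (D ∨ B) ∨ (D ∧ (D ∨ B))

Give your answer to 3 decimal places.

0.764

D ∨ B = a + b − a·b on (0.3600, 0.5100) = 0.6864
D ∨ B = a + b − a·b on (0.3600, 0.5100) = 0.6864
D ∧ (D ∨ B) = a·b on (0.3600, 0.6864) = 0.2471
(D ∨ B) ∨ (D ∧ (D ∨ B)) = a + b − a·b on (0.6864, 0.2471) = 0.7639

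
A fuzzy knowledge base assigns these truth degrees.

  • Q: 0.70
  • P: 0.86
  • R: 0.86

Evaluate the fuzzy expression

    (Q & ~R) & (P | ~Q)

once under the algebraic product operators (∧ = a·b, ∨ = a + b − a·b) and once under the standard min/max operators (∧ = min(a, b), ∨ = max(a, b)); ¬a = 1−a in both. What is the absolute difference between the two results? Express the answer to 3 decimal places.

Under algebraic product:
  ~R = 1 − 0.8600 = 0.1400
  Q & ~R = a·b on (0.7000, 0.1400) = 0.0980
  ~Q = 1 − 0.7000 = 0.3000
  P | ~Q = a + b − a·b on (0.8600, 0.3000) = 0.9020
  (Q & ~R) & (P | ~Q) = a·b on (0.0980, 0.9020) = 0.0884
  → value = 0.0884
Under standard min/max:
  ~R = 1 − 0.86 = 0.14
  Q & ~R = min(a, b) on (0.70, 0.14) = 0.14
  ~Q = 1 − 0.70 = 0.30
  P | ~Q = max(a, b) on (0.86, 0.30) = 0.86
  (Q & ~R) & (P | ~Q) = min(a, b) on (0.14, 0.86) = 0.14
  → value = 0.1400
|0.0884 − 0.1400| = 0.052

0.052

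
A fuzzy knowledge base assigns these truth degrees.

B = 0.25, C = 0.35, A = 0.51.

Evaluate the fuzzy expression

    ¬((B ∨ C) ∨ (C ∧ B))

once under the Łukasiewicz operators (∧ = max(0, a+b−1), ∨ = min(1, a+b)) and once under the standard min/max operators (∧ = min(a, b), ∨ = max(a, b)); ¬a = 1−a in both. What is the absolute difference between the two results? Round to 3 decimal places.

Under Łukasiewicz:
  B ∨ C = min(1, a+b) on (0.25, 0.35) = 0.60
  C ∧ B = max(0, a+b−1) on (0.35, 0.25) = 0.00
  (B ∨ C) ∨ (C ∧ B) = min(1, a+b) on (0.60, 0.00) = 0.60
  ¬((B ∨ C) ∨ (C ∧ B)) = 1 − 0.60 = 0.40
  → value = 0.4000
Under standard min/max:
  B ∨ C = max(a, b) on (0.25, 0.35) = 0.35
  C ∧ B = min(a, b) on (0.35, 0.25) = 0.25
  (B ∨ C) ∨ (C ∧ B) = max(a, b) on (0.35, 0.25) = 0.35
  ¬((B ∨ C) ∨ (C ∧ B)) = 1 − 0.35 = 0.65
  → value = 0.6500
|0.4000 − 0.6500| = 0.250

0.250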